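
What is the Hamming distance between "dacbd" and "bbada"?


Comparing "dacbd" and "bbada" position by position:
  Position 0: 'd' vs 'b' => differ
  Position 1: 'a' vs 'b' => differ
  Position 2: 'c' vs 'a' => differ
  Position 3: 'b' vs 'd' => differ
  Position 4: 'd' vs 'a' => differ
Total differences (Hamming distance): 5

5


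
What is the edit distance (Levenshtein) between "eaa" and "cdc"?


Computing edit distance: "eaa" -> "cdc"
DP table:
           c    d    c
      0    1    2    3
  e   1    1    2    3
  a   2    2    2    3
  a   3    3    3    3
Edit distance = dp[3][3] = 3

3


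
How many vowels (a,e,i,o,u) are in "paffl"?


Input: paffl
Checking each character:
  'p' at position 0: consonant
  'a' at position 1: vowel (running total: 1)
  'f' at position 2: consonant
  'f' at position 3: consonant
  'l' at position 4: consonant
Total vowels: 1

1


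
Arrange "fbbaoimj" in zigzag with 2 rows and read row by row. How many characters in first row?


Zigzag "fbbaoimj" into 2 rows:
Placing characters:
  'f' => row 0
  'b' => row 1
  'b' => row 0
  'a' => row 1
  'o' => row 0
  'i' => row 1
  'm' => row 0
  'j' => row 1
Rows:
  Row 0: "fbom"
  Row 1: "baij"
First row length: 4

4


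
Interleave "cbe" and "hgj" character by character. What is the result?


Interleaving "cbe" and "hgj":
  Position 0: 'c' from first, 'h' from second => "ch"
  Position 1: 'b' from first, 'g' from second => "bg"
  Position 2: 'e' from first, 'j' from second => "ej"
Result: chbgej

chbgej


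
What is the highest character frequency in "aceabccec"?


Input: aceabccec
Character counts:
  'a': 2
  'b': 1
  'c': 4
  'e': 2
Maximum frequency: 4

4


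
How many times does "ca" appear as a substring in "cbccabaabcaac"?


Searching for "ca" in "cbccabaabcaac"
Scanning each position:
  Position 0: "cb" => no
  Position 1: "bc" => no
  Position 2: "cc" => no
  Position 3: "ca" => MATCH
  Position 4: "ab" => no
  Position 5: "ba" => no
  Position 6: "aa" => no
  Position 7: "ab" => no
  Position 8: "bc" => no
  Position 9: "ca" => MATCH
  Position 10: "aa" => no
  Position 11: "ac" => no
Total occurrences: 2

2


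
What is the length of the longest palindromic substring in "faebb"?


Input: "faebb"
Checking substrings for palindromes:
  [3:5] "bb" (len 2) => palindrome
Longest palindromic substring: "bb" with length 2

2


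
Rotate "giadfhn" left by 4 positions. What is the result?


Input: "giadfhn", rotate left by 4
First 4 characters: "giad"
Remaining characters: "fhn"
Concatenate remaining + first: "fhn" + "giad" = "fhngiad"

fhngiad


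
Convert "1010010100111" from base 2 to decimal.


Input: "1010010100111" in base 2
Positional expansion:
  Digit '1' (value 1) x 2^12 = 4096
  Digit '0' (value 0) x 2^11 = 0
  Digit '1' (value 1) x 2^10 = 1024
  Digit '0' (value 0) x 2^9 = 0
  Digit '0' (value 0) x 2^8 = 0
  Digit '1' (value 1) x 2^7 = 128
  Digit '0' (value 0) x 2^6 = 0
  Digit '1' (value 1) x 2^5 = 32
  Digit '0' (value 0) x 2^4 = 0
  Digit '0' (value 0) x 2^3 = 0
  Digit '1' (value 1) x 2^2 = 4
  Digit '1' (value 1) x 2^1 = 2
  Digit '1' (value 1) x 2^0 = 1
Sum = 5287

5287


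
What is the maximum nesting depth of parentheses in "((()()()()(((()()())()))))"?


Input: "((()()()()(((()()())()))))"
Tracking depth:
  Position 0 '(': depth becomes 1
  Position 1 '(': depth becomes 2
  Position 2 '(': depth becomes 3
  Position 3 ')': depth becomes 2
  Position 4 '(': depth becomes 3
  Position 5 ')': depth becomes 2
  Position 6 '(': depth becomes 3
  Position 7 ')': depth becomes 2
  Position 8 '(': depth becomes 3
  Position 9 ')': depth becomes 2
  Position 10 '(': depth becomes 3
  Position 11 '(': depth becomes 4
  Position 12 '(': depth becomes 5
  Position 13 '(': depth becomes 6
  Position 14 ')': depth becomes 5
  Position 15 '(': depth becomes 6
  Position 16 ')': depth becomes 5
  Position 17 '(': depth becomes 6
  Position 18 ')': depth becomes 5
  Position 19 ')': depth becomes 4
  Position 20 '(': depth becomes 5
  Position 21 ')': depth becomes 4
  Position 22 ')': depth becomes 3
  Position 23 ')': depth becomes 2
  Position 24 ')': depth becomes 1
  Position 25 ')': depth becomes 0
Maximum depth reached: 6

6


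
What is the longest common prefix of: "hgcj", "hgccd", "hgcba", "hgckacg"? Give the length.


Words: hgcj, hgccd, hgcba, hgckacg
  Position 0: all 'h' => match
  Position 1: all 'g' => match
  Position 2: all 'c' => match
  Position 3: ('j', 'c', 'b', 'k') => mismatch, stop
LCP = "hgc" (length 3)

3


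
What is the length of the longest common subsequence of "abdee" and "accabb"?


LCS of "abdee" and "accabb"
DP table:
           a    c    c    a    b    b
      0    0    0    0    0    0    0
  a   0    1    1    1    1    1    1
  b   0    1    1    1    1    2    2
  d   0    1    1    1    1    2    2
  e   0    1    1    1    1    2    2
  e   0    1    1    1    1    2    2
LCS length = dp[5][6] = 2

2


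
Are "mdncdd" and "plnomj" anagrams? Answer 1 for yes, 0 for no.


Strings: "mdncdd", "plnomj"
Sorted first:  cdddmn
Sorted second: jlmnop
Differ at position 0: 'c' vs 'j' => not anagrams

0


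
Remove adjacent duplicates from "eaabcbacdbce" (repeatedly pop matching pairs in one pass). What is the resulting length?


Input: eaabcbacdbce
Stack-based adjacent duplicate removal:
  Read 'e': push. Stack: e
  Read 'a': push. Stack: ea
  Read 'a': matches stack top 'a' => pop. Stack: e
  Read 'b': push. Stack: eb
  Read 'c': push. Stack: ebc
  Read 'b': push. Stack: ebcb
  Read 'a': push. Stack: ebcba
  Read 'c': push. Stack: ebcbac
  Read 'd': push. Stack: ebcbacd
  Read 'b': push. Stack: ebcbacdb
  Read 'c': push. Stack: ebcbacdbc
  Read 'e': push. Stack: ebcbacdbce
Final stack: "ebcbacdbce" (length 10)

10


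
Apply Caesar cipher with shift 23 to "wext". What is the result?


Caesar cipher: shift "wext" by 23
  'w' (pos 22) + 23 = pos 19 = 't'
  'e' (pos 4) + 23 = pos 1 = 'b'
  'x' (pos 23) + 23 = pos 20 = 'u'
  't' (pos 19) + 23 = pos 16 = 'q'
Result: tbuq

tbuq


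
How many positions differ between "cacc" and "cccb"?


Comparing "cacc" and "cccb" position by position:
  Position 0: 'c' vs 'c' => same
  Position 1: 'a' vs 'c' => DIFFER
  Position 2: 'c' vs 'c' => same
  Position 3: 'c' vs 'b' => DIFFER
Positions that differ: 2

2


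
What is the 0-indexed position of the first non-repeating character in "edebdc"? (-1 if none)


Input: edebdc
Character frequencies:
  'b': 1
  'c': 1
  'd': 2
  'e': 2
Scanning left to right for freq == 1:
  Position 0 ('e'): freq=2, skip
  Position 1 ('d'): freq=2, skip
  Position 2 ('e'): freq=2, skip
  Position 3 ('b'): unique! => answer = 3

3


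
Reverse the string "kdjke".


Input: kdjke
Reading characters right to left:
  Position 4: 'e'
  Position 3: 'k'
  Position 2: 'j'
  Position 1: 'd'
  Position 0: 'k'
Reversed: ekjdk

ekjdk


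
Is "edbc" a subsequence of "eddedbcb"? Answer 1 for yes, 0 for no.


Check if "edbc" is a subsequence of "eddedbcb"
Greedy scan:
  Position 0 ('e'): matches sub[0] = 'e'
  Position 1 ('d'): matches sub[1] = 'd'
  Position 2 ('d'): no match needed
  Position 3 ('e'): no match needed
  Position 4 ('d'): no match needed
  Position 5 ('b'): matches sub[2] = 'b'
  Position 6 ('c'): matches sub[3] = 'c'
  Position 7 ('b'): no match needed
All 4 characters matched => is a subsequence

1


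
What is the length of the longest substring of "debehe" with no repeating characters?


Input: "debehe"
Sliding window (track last position of each char):
  Position 0 ('d'): window [0,0] length 1 -- new best
  Position 1 ('e'): window [0,1] length 2 -- new best
  Position 2 ('b'): window [0,2] length 3 -- new best
  Position 3 ('e'): repeat (last at 1), move window start to 2
  Position 3 ('e'): window [2,3] length 2
  Position 4 ('h'): window [2,4] length 3
  Position 5 ('e'): repeat (last at 3), move window start to 4
  Position 5 ('e'): window [4,5] length 2
Longest substring with no repeats: "deb" with length 3

3


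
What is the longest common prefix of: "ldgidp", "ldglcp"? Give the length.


Words: ldgidp, ldglcp
  Position 0: all 'l' => match
  Position 1: all 'd' => match
  Position 2: all 'g' => match
  Position 3: ('i', 'l') => mismatch, stop
LCP = "ldg" (length 3)

3


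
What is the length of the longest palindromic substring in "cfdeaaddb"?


Input: "cfdeaaddb"
Checking substrings for palindromes:
  [4:6] "aa" (len 2) => palindrome
  [6:8] "dd" (len 2) => palindrome
Longest palindromic substring: "aa" with length 2

2


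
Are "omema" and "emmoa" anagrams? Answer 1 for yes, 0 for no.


Strings: "omema", "emmoa"
Sorted first:  aemmo
Sorted second: aemmo
Sorted forms match => anagrams

1


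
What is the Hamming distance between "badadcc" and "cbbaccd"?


Comparing "badadcc" and "cbbaccd" position by position:
  Position 0: 'b' vs 'c' => differ
  Position 1: 'a' vs 'b' => differ
  Position 2: 'd' vs 'b' => differ
  Position 3: 'a' vs 'a' => same
  Position 4: 'd' vs 'c' => differ
  Position 5: 'c' vs 'c' => same
  Position 6: 'c' vs 'd' => differ
Total differences (Hamming distance): 5

5


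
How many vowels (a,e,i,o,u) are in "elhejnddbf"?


Input: elhejnddbf
Checking each character:
  'e' at position 0: vowel (running total: 1)
  'l' at position 1: consonant
  'h' at position 2: consonant
  'e' at position 3: vowel (running total: 2)
  'j' at position 4: consonant
  'n' at position 5: consonant
  'd' at position 6: consonant
  'd' at position 7: consonant
  'b' at position 8: consonant
  'f' at position 9: consonant
Total vowels: 2

2


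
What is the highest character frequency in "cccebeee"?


Input: cccebeee
Character counts:
  'b': 1
  'c': 3
  'e': 4
Maximum frequency: 4

4


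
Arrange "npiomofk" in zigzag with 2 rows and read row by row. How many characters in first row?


Zigzag "npiomofk" into 2 rows:
Placing characters:
  'n' => row 0
  'p' => row 1
  'i' => row 0
  'o' => row 1
  'm' => row 0
  'o' => row 1
  'f' => row 0
  'k' => row 1
Rows:
  Row 0: "nimf"
  Row 1: "pook"
First row length: 4

4


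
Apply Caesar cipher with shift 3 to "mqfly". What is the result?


Caesar cipher: shift "mqfly" by 3
  'm' (pos 12) + 3 = pos 15 = 'p'
  'q' (pos 16) + 3 = pos 19 = 't'
  'f' (pos 5) + 3 = pos 8 = 'i'
  'l' (pos 11) + 3 = pos 14 = 'o'
  'y' (pos 24) + 3 = pos 1 = 'b'
Result: ptiob

ptiob


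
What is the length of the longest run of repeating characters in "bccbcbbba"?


Input: "bccbcbbba"
Scanning for longest run:
  Position 1 ('c'): new char, reset run to 1
  Position 2 ('c'): continues run of 'c', length=2
  Position 3 ('b'): new char, reset run to 1
  Position 4 ('c'): new char, reset run to 1
  Position 5 ('b'): new char, reset run to 1
  Position 6 ('b'): continues run of 'b', length=2
  Position 7 ('b'): continues run of 'b', length=3
  Position 8 ('a'): new char, reset run to 1
Longest run: 'b' with length 3

3


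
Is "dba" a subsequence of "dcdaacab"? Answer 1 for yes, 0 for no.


Check if "dba" is a subsequence of "dcdaacab"
Greedy scan:
  Position 0 ('d'): matches sub[0] = 'd'
  Position 1 ('c'): no match needed
  Position 2 ('d'): no match needed
  Position 3 ('a'): no match needed
  Position 4 ('a'): no match needed
  Position 5 ('c'): no match needed
  Position 6 ('a'): no match needed
  Position 7 ('b'): matches sub[1] = 'b'
Only matched 2/3 characters => not a subsequence

0


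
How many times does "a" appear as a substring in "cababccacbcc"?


Searching for "a" in "cababccacbcc"
Scanning each position:
  Position 0: "c" => no
  Position 1: "a" => MATCH
  Position 2: "b" => no
  Position 3: "a" => MATCH
  Position 4: "b" => no
  Position 5: "c" => no
  Position 6: "c" => no
  Position 7: "a" => MATCH
  Position 8: "c" => no
  Position 9: "b" => no
  Position 10: "c" => no
  Position 11: "c" => no
Total occurrences: 3

3


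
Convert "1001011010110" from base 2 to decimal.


Input: "1001011010110" in base 2
Positional expansion:
  Digit '1' (value 1) x 2^12 = 4096
  Digit '0' (value 0) x 2^11 = 0
  Digit '0' (value 0) x 2^10 = 0
  Digit '1' (value 1) x 2^9 = 512
  Digit '0' (value 0) x 2^8 = 0
  Digit '1' (value 1) x 2^7 = 128
  Digit '1' (value 1) x 2^6 = 64
  Digit '0' (value 0) x 2^5 = 0
  Digit '1' (value 1) x 2^4 = 16
  Digit '0' (value 0) x 2^3 = 0
  Digit '1' (value 1) x 2^2 = 4
  Digit '1' (value 1) x 2^1 = 2
  Digit '0' (value 0) x 2^0 = 0
Sum = 4822

4822


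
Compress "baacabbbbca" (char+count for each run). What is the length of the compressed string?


Input: baacabbbbca
Runs:
  'b' x 1 => "b1"
  'a' x 2 => "a2"
  'c' x 1 => "c1"
  'a' x 1 => "a1"
  'b' x 4 => "b4"
  'c' x 1 => "c1"
  'a' x 1 => "a1"
Compressed: "b1a2c1a1b4c1a1"
Compressed length: 14

14


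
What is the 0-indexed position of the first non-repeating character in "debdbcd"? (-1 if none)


Input: debdbcd
Character frequencies:
  'b': 2
  'c': 1
  'd': 3
  'e': 1
Scanning left to right for freq == 1:
  Position 0 ('d'): freq=3, skip
  Position 1 ('e'): unique! => answer = 1

1


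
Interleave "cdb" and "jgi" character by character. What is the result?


Interleaving "cdb" and "jgi":
  Position 0: 'c' from first, 'j' from second => "cj"
  Position 1: 'd' from first, 'g' from second => "dg"
  Position 2: 'b' from first, 'i' from second => "bi"
Result: cjdgbi

cjdgbi


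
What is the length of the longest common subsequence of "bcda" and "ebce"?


LCS of "bcda" and "ebce"
DP table:
           e    b    c    e
      0    0    0    0    0
  b   0    0    1    1    1
  c   0    0    1    2    2
  d   0    0    1    2    2
  a   0    0    1    2    2
LCS length = dp[4][4] = 2

2


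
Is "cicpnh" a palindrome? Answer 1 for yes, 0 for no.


Input: cicpnh
Reversed: hnpcic
  Compare pos 0 ('c') with pos 5 ('h'): MISMATCH
  Compare pos 1 ('i') with pos 4 ('n'): MISMATCH
  Compare pos 2 ('c') with pos 3 ('p'): MISMATCH
Result: not a palindrome

0


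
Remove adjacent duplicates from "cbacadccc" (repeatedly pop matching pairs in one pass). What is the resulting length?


Input: cbacadccc
Stack-based adjacent duplicate removal:
  Read 'c': push. Stack: c
  Read 'b': push. Stack: cb
  Read 'a': push. Stack: cba
  Read 'c': push. Stack: cbac
  Read 'a': push. Stack: cbaca
  Read 'd': push. Stack: cbacad
  Read 'c': push. Stack: cbacadc
  Read 'c': matches stack top 'c' => pop. Stack: cbacad
  Read 'c': push. Stack: cbacadc
Final stack: "cbacadc" (length 7)

7


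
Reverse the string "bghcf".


Input: bghcf
Reading characters right to left:
  Position 4: 'f'
  Position 3: 'c'
  Position 2: 'h'
  Position 1: 'g'
  Position 0: 'b'
Reversed: fchgb

fchgb


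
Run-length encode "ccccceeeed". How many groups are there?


Input: ccccceeeed
Scanning for consecutive runs:
  Group 1: 'c' x 5 (positions 0-4)
  Group 2: 'e' x 4 (positions 5-8)
  Group 3: 'd' x 1 (positions 9-9)
Total groups: 3

3


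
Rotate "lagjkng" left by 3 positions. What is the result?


Input: "lagjkng", rotate left by 3
First 3 characters: "lag"
Remaining characters: "jkng"
Concatenate remaining + first: "jkng" + "lag" = "jknglag"

jknglag


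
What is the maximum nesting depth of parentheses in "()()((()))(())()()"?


Input: "()()((()))(())()()"
Tracking depth:
  Position 0 '(': depth becomes 1
  Position 1 ')': depth becomes 0
  Position 2 '(': depth becomes 1
  Position 3 ')': depth becomes 0
  Position 4 '(': depth becomes 1
  Position 5 '(': depth becomes 2
  Position 6 '(': depth becomes 3
  Position 7 ')': depth becomes 2
  Position 8 ')': depth becomes 1
  Position 9 ')': depth becomes 0
  Position 10 '(': depth becomes 1
  Position 11 '(': depth becomes 2
  Position 12 ')': depth becomes 1
  Position 13 ')': depth becomes 0
  Position 14 '(': depth becomes 1
  Position 15 ')': depth becomes 0
  Position 16 '(': depth becomes 1
  Position 17 ')': depth becomes 0
Maximum depth reached: 3

3


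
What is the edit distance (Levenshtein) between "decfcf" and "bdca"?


Computing edit distance: "decfcf" -> "bdca"
DP table:
           b    d    c    a
      0    1    2    3    4
  d   1    1    1    2    3
  e   2    2    2    2    3
  c   3    3    3    2    3
  f   4    4    4    3    3
  c   5    5    5    4    4
  f   6    6    6    5    5
Edit distance = dp[6][4] = 5

5


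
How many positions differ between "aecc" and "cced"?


Comparing "aecc" and "cced" position by position:
  Position 0: 'a' vs 'c' => DIFFER
  Position 1: 'e' vs 'c' => DIFFER
  Position 2: 'c' vs 'e' => DIFFER
  Position 3: 'c' vs 'd' => DIFFER
Positions that differ: 4

4


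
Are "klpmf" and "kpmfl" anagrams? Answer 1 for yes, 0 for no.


Strings: "klpmf", "kpmfl"
Sorted first:  fklmp
Sorted second: fklmp
Sorted forms match => anagrams

1


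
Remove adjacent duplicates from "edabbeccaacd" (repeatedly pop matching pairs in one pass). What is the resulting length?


Input: edabbeccaacd
Stack-based adjacent duplicate removal:
  Read 'e': push. Stack: e
  Read 'd': push. Stack: ed
  Read 'a': push. Stack: eda
  Read 'b': push. Stack: edab
  Read 'b': matches stack top 'b' => pop. Stack: eda
  Read 'e': push. Stack: edae
  Read 'c': push. Stack: edaec
  Read 'c': matches stack top 'c' => pop. Stack: edae
  Read 'a': push. Stack: edaea
  Read 'a': matches stack top 'a' => pop. Stack: edae
  Read 'c': push. Stack: edaec
  Read 'd': push. Stack: edaecd
Final stack: "edaecd" (length 6)

6


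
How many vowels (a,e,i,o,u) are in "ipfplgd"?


Input: ipfplgd
Checking each character:
  'i' at position 0: vowel (running total: 1)
  'p' at position 1: consonant
  'f' at position 2: consonant
  'p' at position 3: consonant
  'l' at position 4: consonant
  'g' at position 5: consonant
  'd' at position 6: consonant
Total vowels: 1

1


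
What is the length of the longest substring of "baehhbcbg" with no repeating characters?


Input: "baehhbcbg"
Sliding window (track last position of each char):
  Position 0 ('b'): window [0,0] length 1 -- new best
  Position 1 ('a'): window [0,1] length 2 -- new best
  Position 2 ('e'): window [0,2] length 3 -- new best
  Position 3 ('h'): window [0,3] length 4 -- new best
  Position 4 ('h'): repeat (last at 3), move window start to 4
  Position 4 ('h'): window [4,4] length 1
  Position 5 ('b'): window [4,5] length 2
  Position 6 ('c'): window [4,6] length 3
  Position 7 ('b'): repeat (last at 5), move window start to 6
  Position 7 ('b'): window [6,7] length 2
  Position 8 ('g'): window [6,8] length 3
Longest substring with no repeats: "baeh" with length 4

4


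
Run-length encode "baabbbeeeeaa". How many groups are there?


Input: baabbbeeeeaa
Scanning for consecutive runs:
  Group 1: 'b' x 1 (positions 0-0)
  Group 2: 'a' x 2 (positions 1-2)
  Group 3: 'b' x 3 (positions 3-5)
  Group 4: 'e' x 4 (positions 6-9)
  Group 5: 'a' x 2 (positions 10-11)
Total groups: 5

5


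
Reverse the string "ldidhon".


Input: ldidhon
Reading characters right to left:
  Position 6: 'n'
  Position 5: 'o'
  Position 4: 'h'
  Position 3: 'd'
  Position 2: 'i'
  Position 1: 'd'
  Position 0: 'l'
Reversed: nohdidl

nohdidl


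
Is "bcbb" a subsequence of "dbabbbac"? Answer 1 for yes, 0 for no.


Check if "bcbb" is a subsequence of "dbabbbac"
Greedy scan:
  Position 0 ('d'): no match needed
  Position 1 ('b'): matches sub[0] = 'b'
  Position 2 ('a'): no match needed
  Position 3 ('b'): no match needed
  Position 4 ('b'): no match needed
  Position 5 ('b'): no match needed
  Position 6 ('a'): no match needed
  Position 7 ('c'): matches sub[1] = 'c'
Only matched 2/4 characters => not a subsequence

0


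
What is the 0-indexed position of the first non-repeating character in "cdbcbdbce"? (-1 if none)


Input: cdbcbdbce
Character frequencies:
  'b': 3
  'c': 3
  'd': 2
  'e': 1
Scanning left to right for freq == 1:
  Position 0 ('c'): freq=3, skip
  Position 1 ('d'): freq=2, skip
  Position 2 ('b'): freq=3, skip
  Position 3 ('c'): freq=3, skip
  Position 4 ('b'): freq=3, skip
  Position 5 ('d'): freq=2, skip
  Position 6 ('b'): freq=3, skip
  Position 7 ('c'): freq=3, skip
  Position 8 ('e'): unique! => answer = 8

8


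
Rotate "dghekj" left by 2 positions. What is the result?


Input: "dghekj", rotate left by 2
First 2 characters: "dg"
Remaining characters: "hekj"
Concatenate remaining + first: "hekj" + "dg" = "hekjdg"

hekjdg


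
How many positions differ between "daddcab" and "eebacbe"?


Comparing "daddcab" and "eebacbe" position by position:
  Position 0: 'd' vs 'e' => DIFFER
  Position 1: 'a' vs 'e' => DIFFER
  Position 2: 'd' vs 'b' => DIFFER
  Position 3: 'd' vs 'a' => DIFFER
  Position 4: 'c' vs 'c' => same
  Position 5: 'a' vs 'b' => DIFFER
  Position 6: 'b' vs 'e' => DIFFER
Positions that differ: 6

6


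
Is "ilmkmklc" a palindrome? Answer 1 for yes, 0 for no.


Input: ilmkmklc
Reversed: clkmkmli
  Compare pos 0 ('i') with pos 7 ('c'): MISMATCH
  Compare pos 1 ('l') with pos 6 ('l'): match
  Compare pos 2 ('m') with pos 5 ('k'): MISMATCH
  Compare pos 3 ('k') with pos 4 ('m'): MISMATCH
Result: not a palindrome

0


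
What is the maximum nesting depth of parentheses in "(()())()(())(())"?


Input: "(()())()(())(())"
Tracking depth:
  Position 0 '(': depth becomes 1
  Position 1 '(': depth becomes 2
  Position 2 ')': depth becomes 1
  Position 3 '(': depth becomes 2
  Position 4 ')': depth becomes 1
  Position 5 ')': depth becomes 0
  Position 6 '(': depth becomes 1
  Position 7 ')': depth becomes 0
  Position 8 '(': depth becomes 1
  Position 9 '(': depth becomes 2
  Position 10 ')': depth becomes 1
  Position 11 ')': depth becomes 0
  Position 12 '(': depth becomes 1
  Position 13 '(': depth becomes 2
  Position 14 ')': depth becomes 1
  Position 15 ')': depth becomes 0
Maximum depth reached: 2

2


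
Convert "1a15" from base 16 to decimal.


Input: "1a15" in base 16
Positional expansion:
  Digit '1' (value 1) x 16^3 = 4096
  Digit 'a' (value 10) x 16^2 = 2560
  Digit '1' (value 1) x 16^1 = 16
  Digit '5' (value 5) x 16^0 = 5
Sum = 6677

6677


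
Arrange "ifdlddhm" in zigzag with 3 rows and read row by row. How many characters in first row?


Zigzag "ifdlddhm" into 3 rows:
Placing characters:
  'i' => row 0
  'f' => row 1
  'd' => row 2
  'l' => row 1
  'd' => row 0
  'd' => row 1
  'h' => row 2
  'm' => row 1
Rows:
  Row 0: "id"
  Row 1: "fldm"
  Row 2: "dh"
First row length: 2

2


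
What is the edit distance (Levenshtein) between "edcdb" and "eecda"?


Computing edit distance: "edcdb" -> "eecda"
DP table:
           e    e    c    d    a
      0    1    2    3    4    5
  e   1    0    1    2    3    4
  d   2    1    1    2    2    3
  c   3    2    2    1    2    3
  d   4    3    3    2    1    2
  b   5    4    4    3    2    2
Edit distance = dp[5][5] = 2

2


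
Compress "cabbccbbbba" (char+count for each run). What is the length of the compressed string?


Input: cabbccbbbba
Runs:
  'c' x 1 => "c1"
  'a' x 1 => "a1"
  'b' x 2 => "b2"
  'c' x 2 => "c2"
  'b' x 4 => "b4"
  'a' x 1 => "a1"
Compressed: "c1a1b2c2b4a1"
Compressed length: 12

12


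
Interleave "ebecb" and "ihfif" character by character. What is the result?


Interleaving "ebecb" and "ihfif":
  Position 0: 'e' from first, 'i' from second => "ei"
  Position 1: 'b' from first, 'h' from second => "bh"
  Position 2: 'e' from first, 'f' from second => "ef"
  Position 3: 'c' from first, 'i' from second => "ci"
  Position 4: 'b' from first, 'f' from second => "bf"
Result: eibhefcibf

eibhefcibf


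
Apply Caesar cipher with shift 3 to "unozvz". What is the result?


Caesar cipher: shift "unozvz" by 3
  'u' (pos 20) + 3 = pos 23 = 'x'
  'n' (pos 13) + 3 = pos 16 = 'q'
  'o' (pos 14) + 3 = pos 17 = 'r'
  'z' (pos 25) + 3 = pos 2 = 'c'
  'v' (pos 21) + 3 = pos 24 = 'y'
  'z' (pos 25) + 3 = pos 2 = 'c'
Result: xqrcyc

xqrcyc


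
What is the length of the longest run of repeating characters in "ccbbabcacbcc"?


Input: "ccbbabcacbcc"
Scanning for longest run:
  Position 1 ('c'): continues run of 'c', length=2
  Position 2 ('b'): new char, reset run to 1
  Position 3 ('b'): continues run of 'b', length=2
  Position 4 ('a'): new char, reset run to 1
  Position 5 ('b'): new char, reset run to 1
  Position 6 ('c'): new char, reset run to 1
  Position 7 ('a'): new char, reset run to 1
  Position 8 ('c'): new char, reset run to 1
  Position 9 ('b'): new char, reset run to 1
  Position 10 ('c'): new char, reset run to 1
  Position 11 ('c'): continues run of 'c', length=2
Longest run: 'c' with length 2

2


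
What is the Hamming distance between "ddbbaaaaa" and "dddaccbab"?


Comparing "ddbbaaaaa" and "dddaccbab" position by position:
  Position 0: 'd' vs 'd' => same
  Position 1: 'd' vs 'd' => same
  Position 2: 'b' vs 'd' => differ
  Position 3: 'b' vs 'a' => differ
  Position 4: 'a' vs 'c' => differ
  Position 5: 'a' vs 'c' => differ
  Position 6: 'a' vs 'b' => differ
  Position 7: 'a' vs 'a' => same
  Position 8: 'a' vs 'b' => differ
Total differences (Hamming distance): 6

6


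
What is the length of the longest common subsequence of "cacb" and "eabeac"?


LCS of "cacb" and "eabeac"
DP table:
           e    a    b    e    a    c
      0    0    0    0    0    0    0
  c   0    0    0    0    0    0    1
  a   0    0    1    1    1    1    1
  c   0    0    1    1    1    1    2
  b   0    0    1    2    2    2    2
LCS length = dp[4][6] = 2

2


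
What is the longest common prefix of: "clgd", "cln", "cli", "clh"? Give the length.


Words: clgd, cln, cli, clh
  Position 0: all 'c' => match
  Position 1: all 'l' => match
  Position 2: ('g', 'n', 'i', 'h') => mismatch, stop
LCP = "cl" (length 2)

2


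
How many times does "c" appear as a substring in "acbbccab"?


Searching for "c" in "acbbccab"
Scanning each position:
  Position 0: "a" => no
  Position 1: "c" => MATCH
  Position 2: "b" => no
  Position 3: "b" => no
  Position 4: "c" => MATCH
  Position 5: "c" => MATCH
  Position 6: "a" => no
  Position 7: "b" => no
Total occurrences: 3

3


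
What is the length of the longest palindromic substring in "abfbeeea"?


Input: "abfbeeea"
Checking substrings for palindromes:
  [1:4] "bfb" (len 3) => palindrome
  [4:7] "eee" (len 3) => palindrome
  [4:6] "ee" (len 2) => palindrome
  [5:7] "ee" (len 2) => palindrome
Longest palindromic substring: "bfb" with length 3

3


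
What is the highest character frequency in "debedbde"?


Input: debedbde
Character counts:
  'b': 2
  'd': 3
  'e': 3
Maximum frequency: 3

3


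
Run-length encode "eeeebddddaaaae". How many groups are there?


Input: eeeebddddaaaae
Scanning for consecutive runs:
  Group 1: 'e' x 4 (positions 0-3)
  Group 2: 'b' x 1 (positions 4-4)
  Group 3: 'd' x 4 (positions 5-8)
  Group 4: 'a' x 4 (positions 9-12)
  Group 5: 'e' x 1 (positions 13-13)
Total groups: 5

5


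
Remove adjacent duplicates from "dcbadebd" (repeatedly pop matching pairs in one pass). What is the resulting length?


Input: dcbadebd
Stack-based adjacent duplicate removal:
  Read 'd': push. Stack: d
  Read 'c': push. Stack: dc
  Read 'b': push. Stack: dcb
  Read 'a': push. Stack: dcba
  Read 'd': push. Stack: dcbad
  Read 'e': push. Stack: dcbade
  Read 'b': push. Stack: dcbadeb
  Read 'd': push. Stack: dcbadebd
Final stack: "dcbadebd" (length 8)

8


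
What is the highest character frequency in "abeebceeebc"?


Input: abeebceeebc
Character counts:
  'a': 1
  'b': 3
  'c': 2
  'e': 5
Maximum frequency: 5

5


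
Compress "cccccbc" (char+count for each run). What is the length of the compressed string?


Input: cccccbc
Runs:
  'c' x 5 => "c5"
  'b' x 1 => "b1"
  'c' x 1 => "c1"
Compressed: "c5b1c1"
Compressed length: 6

6


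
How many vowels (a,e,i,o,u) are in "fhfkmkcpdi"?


Input: fhfkmkcpdi
Checking each character:
  'f' at position 0: consonant
  'h' at position 1: consonant
  'f' at position 2: consonant
  'k' at position 3: consonant
  'm' at position 4: consonant
  'k' at position 5: consonant
  'c' at position 6: consonant
  'p' at position 7: consonant
  'd' at position 8: consonant
  'i' at position 9: vowel (running total: 1)
Total vowels: 1

1


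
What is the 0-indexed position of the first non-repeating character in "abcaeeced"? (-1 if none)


Input: abcaeeced
Character frequencies:
  'a': 2
  'b': 1
  'c': 2
  'd': 1
  'e': 3
Scanning left to right for freq == 1:
  Position 0 ('a'): freq=2, skip
  Position 1 ('b'): unique! => answer = 1

1


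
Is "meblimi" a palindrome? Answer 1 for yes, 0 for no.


Input: meblimi
Reversed: imilbem
  Compare pos 0 ('m') with pos 6 ('i'): MISMATCH
  Compare pos 1 ('e') with pos 5 ('m'): MISMATCH
  Compare pos 2 ('b') with pos 4 ('i'): MISMATCH
Result: not a palindrome

0


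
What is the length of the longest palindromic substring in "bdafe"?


Input: "bdafe"
Checking substrings for palindromes:
  No multi-char palindromic substrings found
Longest palindromic substring: "b" with length 1

1


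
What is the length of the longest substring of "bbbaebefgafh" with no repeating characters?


Input: "bbbaebefgafh"
Sliding window (track last position of each char):
  Position 0 ('b'): window [0,0] length 1 -- new best
  Position 1 ('b'): repeat (last at 0), move window start to 1
  Position 1 ('b'): window [1,1] length 1
  Position 2 ('b'): repeat (last at 1), move window start to 2
  Position 2 ('b'): window [2,2] length 1
  Position 3 ('a'): window [2,3] length 2 -- new best
  Position 4 ('e'): window [2,4] length 3 -- new best
  Position 5 ('b'): repeat (last at 2), move window start to 3
  Position 5 ('b'): window [3,5] length 3
  Position 6 ('e'): repeat (last at 4), move window start to 5
  Position 6 ('e'): window [5,6] length 2
  Position 7 ('f'): window [5,7] length 3
  Position 8 ('g'): window [5,8] length 4 -- new best
  Position 9 ('a'): window [5,9] length 5 -- new best
  Position 10 ('f'): repeat (last at 7), move window start to 8
  Position 10 ('f'): window [8,10] length 3
  Position 11 ('h'): window [8,11] length 4
Longest substring with no repeats: "befga" with length 5

5


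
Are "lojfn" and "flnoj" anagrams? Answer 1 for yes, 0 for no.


Strings: "lojfn", "flnoj"
Sorted first:  fjlno
Sorted second: fjlno
Sorted forms match => anagrams

1


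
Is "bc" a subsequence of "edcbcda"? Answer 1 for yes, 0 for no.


Check if "bc" is a subsequence of "edcbcda"
Greedy scan:
  Position 0 ('e'): no match needed
  Position 1 ('d'): no match needed
  Position 2 ('c'): no match needed
  Position 3 ('b'): matches sub[0] = 'b'
  Position 4 ('c'): matches sub[1] = 'c'
  Position 5 ('d'): no match needed
  Position 6 ('a'): no match needed
All 2 characters matched => is a subsequence

1


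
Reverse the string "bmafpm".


Input: bmafpm
Reading characters right to left:
  Position 5: 'm'
  Position 4: 'p'
  Position 3: 'f'
  Position 2: 'a'
  Position 1: 'm'
  Position 0: 'b'
Reversed: mpfamb

mpfamb


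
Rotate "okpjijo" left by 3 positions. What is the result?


Input: "okpjijo", rotate left by 3
First 3 characters: "okp"
Remaining characters: "jijo"
Concatenate remaining + first: "jijo" + "okp" = "jijookp"

jijookp


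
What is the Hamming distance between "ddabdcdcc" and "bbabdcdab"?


Comparing "ddabdcdcc" and "bbabdcdab" position by position:
  Position 0: 'd' vs 'b' => differ
  Position 1: 'd' vs 'b' => differ
  Position 2: 'a' vs 'a' => same
  Position 3: 'b' vs 'b' => same
  Position 4: 'd' vs 'd' => same
  Position 5: 'c' vs 'c' => same
  Position 6: 'd' vs 'd' => same
  Position 7: 'c' vs 'a' => differ
  Position 8: 'c' vs 'b' => differ
Total differences (Hamming distance): 4

4


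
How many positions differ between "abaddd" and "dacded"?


Comparing "abaddd" and "dacded" position by position:
  Position 0: 'a' vs 'd' => DIFFER
  Position 1: 'b' vs 'a' => DIFFER
  Position 2: 'a' vs 'c' => DIFFER
  Position 3: 'd' vs 'd' => same
  Position 4: 'd' vs 'e' => DIFFER
  Position 5: 'd' vs 'd' => same
Positions that differ: 4

4


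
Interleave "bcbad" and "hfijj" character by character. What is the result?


Interleaving "bcbad" and "hfijj":
  Position 0: 'b' from first, 'h' from second => "bh"
  Position 1: 'c' from first, 'f' from second => "cf"
  Position 2: 'b' from first, 'i' from second => "bi"
  Position 3: 'a' from first, 'j' from second => "aj"
  Position 4: 'd' from first, 'j' from second => "dj"
Result: bhcfbiajdj

bhcfbiajdj


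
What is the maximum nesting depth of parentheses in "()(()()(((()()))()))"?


Input: "()(()()(((()()))()))"
Tracking depth:
  Position 0 '(': depth becomes 1
  Position 1 ')': depth becomes 0
  Position 2 '(': depth becomes 1
  Position 3 '(': depth becomes 2
  Position 4 ')': depth becomes 1
  Position 5 '(': depth becomes 2
  Position 6 ')': depth becomes 1
  Position 7 '(': depth becomes 2
  Position 8 '(': depth becomes 3
  Position 9 '(': depth becomes 4
  Position 10 '(': depth becomes 5
  Position 11 ')': depth becomes 4
  Position 12 '(': depth becomes 5
  Position 13 ')': depth becomes 4
  Position 14 ')': depth becomes 3
  Position 15 ')': depth becomes 2
  Position 16 '(': depth becomes 3
  Position 17 ')': depth becomes 2
  Position 18 ')': depth becomes 1
  Position 19 ')': depth becomes 0
Maximum depth reached: 5

5


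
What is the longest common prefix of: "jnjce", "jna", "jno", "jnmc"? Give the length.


Words: jnjce, jna, jno, jnmc
  Position 0: all 'j' => match
  Position 1: all 'n' => match
  Position 2: ('j', 'a', 'o', 'm') => mismatch, stop
LCP = "jn" (length 2)

2


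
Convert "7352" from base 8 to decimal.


Input: "7352" in base 8
Positional expansion:
  Digit '7' (value 7) x 8^3 = 3584
  Digit '3' (value 3) x 8^2 = 192
  Digit '5' (value 5) x 8^1 = 40
  Digit '2' (value 2) x 8^0 = 2
Sum = 3818

3818


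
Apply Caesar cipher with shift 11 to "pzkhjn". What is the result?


Caesar cipher: shift "pzkhjn" by 11
  'p' (pos 15) + 11 = pos 0 = 'a'
  'z' (pos 25) + 11 = pos 10 = 'k'
  'k' (pos 10) + 11 = pos 21 = 'v'
  'h' (pos 7) + 11 = pos 18 = 's'
  'j' (pos 9) + 11 = pos 20 = 'u'
  'n' (pos 13) + 11 = pos 24 = 'y'
Result: akvsuy

akvsuy


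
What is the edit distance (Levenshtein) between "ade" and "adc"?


Computing edit distance: "ade" -> "adc"
DP table:
           a    d    c
      0    1    2    3
  a   1    0    1    2
  d   2    1    0    1
  e   3    2    1    1
Edit distance = dp[3][3] = 1

1


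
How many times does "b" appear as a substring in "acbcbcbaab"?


Searching for "b" in "acbcbcbaab"
Scanning each position:
  Position 0: "a" => no
  Position 1: "c" => no
  Position 2: "b" => MATCH
  Position 3: "c" => no
  Position 4: "b" => MATCH
  Position 5: "c" => no
  Position 6: "b" => MATCH
  Position 7: "a" => no
  Position 8: "a" => no
  Position 9: "b" => MATCH
Total occurrences: 4

4


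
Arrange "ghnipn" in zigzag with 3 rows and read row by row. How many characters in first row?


Zigzag "ghnipn" into 3 rows:
Placing characters:
  'g' => row 0
  'h' => row 1
  'n' => row 2
  'i' => row 1
  'p' => row 0
  'n' => row 1
Rows:
  Row 0: "gp"
  Row 1: "hin"
  Row 2: "n"
First row length: 2

2


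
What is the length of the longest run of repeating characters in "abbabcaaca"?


Input: "abbabcaaca"
Scanning for longest run:
  Position 1 ('b'): new char, reset run to 1
  Position 2 ('b'): continues run of 'b', length=2
  Position 3 ('a'): new char, reset run to 1
  Position 4 ('b'): new char, reset run to 1
  Position 5 ('c'): new char, reset run to 1
  Position 6 ('a'): new char, reset run to 1
  Position 7 ('a'): continues run of 'a', length=2
  Position 8 ('c'): new char, reset run to 1
  Position 9 ('a'): new char, reset run to 1
Longest run: 'b' with length 2

2


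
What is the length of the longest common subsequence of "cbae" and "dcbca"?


LCS of "cbae" and "dcbca"
DP table:
           d    c    b    c    a
      0    0    0    0    0    0
  c   0    0    1    1    1    1
  b   0    0    1    2    2    2
  a   0    0    1    2    2    3
  e   0    0    1    2    2    3
LCS length = dp[4][5] = 3

3


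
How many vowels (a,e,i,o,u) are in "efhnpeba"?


Input: efhnpeba
Checking each character:
  'e' at position 0: vowel (running total: 1)
  'f' at position 1: consonant
  'h' at position 2: consonant
  'n' at position 3: consonant
  'p' at position 4: consonant
  'e' at position 5: vowel (running total: 2)
  'b' at position 6: consonant
  'a' at position 7: vowel (running total: 3)
Total vowels: 3

3


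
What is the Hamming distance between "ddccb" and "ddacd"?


Comparing "ddccb" and "ddacd" position by position:
  Position 0: 'd' vs 'd' => same
  Position 1: 'd' vs 'd' => same
  Position 2: 'c' vs 'a' => differ
  Position 3: 'c' vs 'c' => same
  Position 4: 'b' vs 'd' => differ
Total differences (Hamming distance): 2

2


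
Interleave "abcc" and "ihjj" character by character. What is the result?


Interleaving "abcc" and "ihjj":
  Position 0: 'a' from first, 'i' from second => "ai"
  Position 1: 'b' from first, 'h' from second => "bh"
  Position 2: 'c' from first, 'j' from second => "cj"
  Position 3: 'c' from first, 'j' from second => "cj"
Result: aibhcjcj

aibhcjcj


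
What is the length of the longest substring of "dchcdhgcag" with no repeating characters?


Input: "dchcdhgcag"
Sliding window (track last position of each char):
  Position 0 ('d'): window [0,0] length 1 -- new best
  Position 1 ('c'): window [0,1] length 2 -- new best
  Position 2 ('h'): window [0,2] length 3 -- new best
  Position 3 ('c'): repeat (last at 1), move window start to 2
  Position 3 ('c'): window [2,3] length 2
  Position 4 ('d'): window [2,4] length 3
  Position 5 ('h'): repeat (last at 2), move window start to 3
  Position 5 ('h'): window [3,5] length 3
  Position 6 ('g'): window [3,6] length 4 -- new best
  Position 7 ('c'): repeat (last at 3), move window start to 4
  Position 7 ('c'): window [4,7] length 4
  Position 8 ('a'): window [4,8] length 5 -- new best
  Position 9 ('g'): repeat (last at 6), move window start to 7
  Position 9 ('g'): window [7,9] length 3
Longest substring with no repeats: "dhgca" with length 5

5


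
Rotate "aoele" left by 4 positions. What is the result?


Input: "aoele", rotate left by 4
First 4 characters: "aoel"
Remaining characters: "e"
Concatenate remaining + first: "e" + "aoel" = "eaoel"

eaoel


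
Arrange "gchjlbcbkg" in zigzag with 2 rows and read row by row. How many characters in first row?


Zigzag "gchjlbcbkg" into 2 rows:
Placing characters:
  'g' => row 0
  'c' => row 1
  'h' => row 0
  'j' => row 1
  'l' => row 0
  'b' => row 1
  'c' => row 0
  'b' => row 1
  'k' => row 0
  'g' => row 1
Rows:
  Row 0: "ghlck"
  Row 1: "cjbbg"
First row length: 5

5


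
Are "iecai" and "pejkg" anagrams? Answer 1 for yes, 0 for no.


Strings: "iecai", "pejkg"
Sorted first:  aceii
Sorted second: egjkp
Differ at position 0: 'a' vs 'e' => not anagrams

0


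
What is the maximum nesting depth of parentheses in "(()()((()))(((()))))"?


Input: "(()()((()))(((()))))"
Tracking depth:
  Position 0 '(': depth becomes 1
  Position 1 '(': depth becomes 2
  Position 2 ')': depth becomes 1
  Position 3 '(': depth becomes 2
  Position 4 ')': depth becomes 1
  Position 5 '(': depth becomes 2
  Position 6 '(': depth becomes 3
  Position 7 '(': depth becomes 4
  Position 8 ')': depth becomes 3
  Position 9 ')': depth becomes 2
  Position 10 ')': depth becomes 1
  Position 11 '(': depth becomes 2
  Position 12 '(': depth becomes 3
  Position 13 '(': depth becomes 4
  Position 14 '(': depth becomes 5
  Position 15 ')': depth becomes 4
  Position 16 ')': depth becomes 3
  Position 17 ')': depth becomes 2
  Position 18 ')': depth becomes 1
  Position 19 ')': depth becomes 0
Maximum depth reached: 5

5


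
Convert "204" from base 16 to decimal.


Input: "204" in base 16
Positional expansion:
  Digit '2' (value 2) x 16^2 = 512
  Digit '0' (value 0) x 16^1 = 0
  Digit '4' (value 4) x 16^0 = 4
Sum = 516

516


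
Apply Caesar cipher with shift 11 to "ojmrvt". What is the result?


Caesar cipher: shift "ojmrvt" by 11
  'o' (pos 14) + 11 = pos 25 = 'z'
  'j' (pos 9) + 11 = pos 20 = 'u'
  'm' (pos 12) + 11 = pos 23 = 'x'
  'r' (pos 17) + 11 = pos 2 = 'c'
  'v' (pos 21) + 11 = pos 6 = 'g'
  't' (pos 19) + 11 = pos 4 = 'e'
Result: zuxcge

zuxcge
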